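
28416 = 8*3552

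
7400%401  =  182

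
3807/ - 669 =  - 1269/223=- 5.69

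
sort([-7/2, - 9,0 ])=[ - 9, - 7/2,0]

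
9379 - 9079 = 300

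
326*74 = 24124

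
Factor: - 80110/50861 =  - 2^1*5^1*181^ ( - 1)*281^ ( - 1 )*8011^1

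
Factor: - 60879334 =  - 2^1*97^1*109^1 *2879^1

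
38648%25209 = 13439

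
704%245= 214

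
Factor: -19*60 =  - 1140 = - 2^2*3^1*5^1*19^1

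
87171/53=1644 + 39/53 = 1644.74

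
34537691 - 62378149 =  - 27840458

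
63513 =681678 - 618165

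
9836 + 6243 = 16079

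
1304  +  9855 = 11159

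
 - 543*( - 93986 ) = 51034398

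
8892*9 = 80028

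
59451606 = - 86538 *(-687 )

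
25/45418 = 25/45418  =  0.00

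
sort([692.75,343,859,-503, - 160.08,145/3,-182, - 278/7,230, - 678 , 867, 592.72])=[-678, - 503, - 182,  -  160.08,  -  278/7,145/3, 230,343,592.72,692.75, 859, 867 ]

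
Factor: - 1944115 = -5^1*388823^1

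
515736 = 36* 14326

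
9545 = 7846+1699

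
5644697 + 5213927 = 10858624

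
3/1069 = 3/1069=0.00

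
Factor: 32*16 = 512 = 2^9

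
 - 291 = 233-524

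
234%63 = 45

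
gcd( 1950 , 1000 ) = 50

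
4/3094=2/1547  =  0.00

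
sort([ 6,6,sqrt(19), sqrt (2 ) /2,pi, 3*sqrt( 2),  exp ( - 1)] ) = [ exp(  -  1 ), sqrt( 2 )/2,pi,3*sqrt( 2) , sqrt( 19), 6,6]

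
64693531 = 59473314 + 5220217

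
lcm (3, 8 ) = 24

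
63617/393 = 161 + 344/393= 161.88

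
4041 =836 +3205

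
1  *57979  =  57979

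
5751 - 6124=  -373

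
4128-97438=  - 93310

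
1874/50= 37 + 12/25 = 37.48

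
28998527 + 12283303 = 41281830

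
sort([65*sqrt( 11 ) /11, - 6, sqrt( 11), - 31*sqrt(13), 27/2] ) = [ - 31*sqrt( 13), - 6,sqrt(11 ), 27/2,65*sqrt( 11)/11]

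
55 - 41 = 14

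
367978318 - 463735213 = - 95756895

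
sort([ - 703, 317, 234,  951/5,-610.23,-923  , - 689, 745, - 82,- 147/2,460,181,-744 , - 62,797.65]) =[-923, -744, - 703,  -  689, - 610.23, - 82,-147/2, - 62, 181,951/5,234, 317,460 , 745,797.65 ] 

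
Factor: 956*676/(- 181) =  - 2^4 * 13^2*181^( - 1 )*239^1 = - 646256/181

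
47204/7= 47204/7 = 6743.43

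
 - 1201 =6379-7580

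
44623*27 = 1204821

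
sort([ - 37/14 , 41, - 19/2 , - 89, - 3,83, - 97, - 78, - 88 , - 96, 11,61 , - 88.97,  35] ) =[ - 97,  -  96, - 89 ,-88.97,  -  88  , - 78 , - 19/2, - 3 , - 37/14, 11, 35, 41,61,83 ] 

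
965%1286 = 965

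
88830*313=27803790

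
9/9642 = 3/3214 = 0.00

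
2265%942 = 381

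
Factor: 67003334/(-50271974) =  - 23^ ( - 1 )*37^( - 1 )*29537^( - 1 ) * 33501667^1 = -  33501667/25135987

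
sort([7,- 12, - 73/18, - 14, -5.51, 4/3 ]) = [ - 14,  -  12, - 5.51, - 73/18,4/3, 7] 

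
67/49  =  67/49= 1.37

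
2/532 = 1/266 = 0.00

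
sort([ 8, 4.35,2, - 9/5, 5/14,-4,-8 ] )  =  [ -8, - 4, -9/5,5/14,2, 4.35, 8 ]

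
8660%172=60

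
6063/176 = 6063/176 = 34.45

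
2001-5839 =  - 3838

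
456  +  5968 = 6424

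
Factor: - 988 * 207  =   -204516 = - 2^2 * 3^2*13^1*19^1 * 23^1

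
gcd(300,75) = 75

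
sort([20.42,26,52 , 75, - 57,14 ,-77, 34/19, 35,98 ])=[ - 77,-57,34/19, 14,20.42, 26,35,52,  75,98]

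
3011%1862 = 1149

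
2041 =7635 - 5594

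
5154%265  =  119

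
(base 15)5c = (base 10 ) 87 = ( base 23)3I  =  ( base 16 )57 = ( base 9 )106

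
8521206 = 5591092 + 2930114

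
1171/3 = 1171/3  =  390.33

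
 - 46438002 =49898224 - 96336226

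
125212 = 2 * 62606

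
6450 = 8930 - 2480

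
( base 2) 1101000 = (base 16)68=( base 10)104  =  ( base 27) 3N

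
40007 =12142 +27865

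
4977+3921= 8898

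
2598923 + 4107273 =6706196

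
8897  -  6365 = 2532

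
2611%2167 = 444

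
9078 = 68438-59360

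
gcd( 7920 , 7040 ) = 880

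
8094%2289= 1227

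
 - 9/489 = -3/163 =-  0.02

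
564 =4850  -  4286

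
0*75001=0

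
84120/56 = 10515/7 = 1502.14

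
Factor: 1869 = 3^1 *7^1*89^1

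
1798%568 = 94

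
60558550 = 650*93167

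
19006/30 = 9503/15 = 633.53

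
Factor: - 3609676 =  - 2^2*7^1 * 137^1 * 941^1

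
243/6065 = 243/6065  =  0.04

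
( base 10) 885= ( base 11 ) 735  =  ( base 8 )1565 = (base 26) 181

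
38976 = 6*6496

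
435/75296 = 435/75296 =0.01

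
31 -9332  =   - 9301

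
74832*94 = 7034208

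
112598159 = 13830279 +98767880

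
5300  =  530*10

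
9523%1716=943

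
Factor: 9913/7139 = 11^( - 2)*23^1*59^( - 1)*431^1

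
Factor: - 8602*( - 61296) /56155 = 2^5 * 3^1*5^( - 1) * 17^1*23^1*1021^(-1 ) *1277^1 =47933472/5105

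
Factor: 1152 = 2^7*3^2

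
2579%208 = 83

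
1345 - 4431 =-3086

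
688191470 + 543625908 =1231817378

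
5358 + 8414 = 13772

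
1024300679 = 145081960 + 879218719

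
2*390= 780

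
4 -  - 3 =7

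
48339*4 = 193356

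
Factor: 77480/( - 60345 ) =  -  104/81 = -  2^3*3^(- 4) * 13^1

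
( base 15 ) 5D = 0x58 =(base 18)4g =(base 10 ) 88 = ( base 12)74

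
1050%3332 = 1050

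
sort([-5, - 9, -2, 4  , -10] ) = [-10, - 9, - 5  , - 2,  4 ] 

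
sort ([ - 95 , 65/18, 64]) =[ - 95,65/18,64]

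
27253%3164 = 1941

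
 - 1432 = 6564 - 7996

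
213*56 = 11928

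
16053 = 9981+6072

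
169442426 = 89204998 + 80237428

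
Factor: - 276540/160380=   -  3^( - 5)*419^1 =- 419/243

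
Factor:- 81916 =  - 2^2 * 20479^1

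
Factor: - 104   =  -2^3*13^1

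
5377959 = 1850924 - -3527035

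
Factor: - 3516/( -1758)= 2^1 = 2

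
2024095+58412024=60436119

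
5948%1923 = 179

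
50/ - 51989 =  - 1 + 51939/51989 = - 0.00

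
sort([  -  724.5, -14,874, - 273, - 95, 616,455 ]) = [ - 724.5, - 273 , - 95,  -  14,455,616,874 ] 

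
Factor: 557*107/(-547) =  - 107^1*547^( - 1)*557^1 = - 59599/547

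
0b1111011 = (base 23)58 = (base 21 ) 5I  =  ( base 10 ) 123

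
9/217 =9/217= 0.04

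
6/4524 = 1/754  =  0.00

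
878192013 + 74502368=952694381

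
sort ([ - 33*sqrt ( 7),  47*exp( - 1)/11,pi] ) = [  -  33*sqrt( 7), 47*exp(-1)/11,pi ]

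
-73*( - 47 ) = 3431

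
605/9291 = 605/9291 = 0.07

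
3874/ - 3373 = -3874/3373 = - 1.15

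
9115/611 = 9115/611=14.92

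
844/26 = 32 + 6/13 = 32.46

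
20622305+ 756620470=777242775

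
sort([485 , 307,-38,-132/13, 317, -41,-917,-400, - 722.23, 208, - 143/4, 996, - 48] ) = [  -  917, -722.23, - 400,  -  48,  -  41,-38,-143/4, - 132/13,208, 307, 317,  485,996]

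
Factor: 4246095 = 3^1*5^1*7^2*53^1 *109^1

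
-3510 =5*( - 702)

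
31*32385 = 1003935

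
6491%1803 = 1082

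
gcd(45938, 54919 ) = 1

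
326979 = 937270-610291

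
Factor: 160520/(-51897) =  -  2^3*3^( - 1 ) * 5^1*4013^1 * 17299^( - 1)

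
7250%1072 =818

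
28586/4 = 7146 + 1/2 = 7146.50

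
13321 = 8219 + 5102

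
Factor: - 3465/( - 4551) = 3^1  *  5^1*7^1*11^1 * 37^( - 1) * 41^( - 1 )= 1155/1517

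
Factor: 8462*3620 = 2^3*5^1 * 181^1 * 4231^1 = 30632440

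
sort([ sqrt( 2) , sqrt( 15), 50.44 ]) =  [sqrt( 2),sqrt ( 15),50.44 ]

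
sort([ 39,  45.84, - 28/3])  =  [ - 28/3 , 39 , 45.84]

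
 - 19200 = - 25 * 768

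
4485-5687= - 1202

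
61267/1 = 61267 = 61267.00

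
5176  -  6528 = - 1352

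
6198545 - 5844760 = 353785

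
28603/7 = 28603/7 = 4086.14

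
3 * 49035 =147105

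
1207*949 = 1145443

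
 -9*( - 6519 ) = 58671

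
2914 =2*1457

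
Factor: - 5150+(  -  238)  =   - 2^2* 3^1*449^1 = - 5388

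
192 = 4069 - 3877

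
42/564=7/94 = 0.07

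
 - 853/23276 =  - 1 + 22423/23276= - 0.04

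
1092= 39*28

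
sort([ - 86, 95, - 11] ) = [ - 86,-11, 95]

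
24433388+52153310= 76586698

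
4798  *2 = 9596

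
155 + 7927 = 8082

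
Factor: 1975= 5^2 * 79^1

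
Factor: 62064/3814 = 2^3*3^2*431^1*1907^ (-1) =31032/1907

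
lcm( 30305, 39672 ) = 2181960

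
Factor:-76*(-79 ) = 2^2*19^1* 79^1  =  6004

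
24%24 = 0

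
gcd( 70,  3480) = 10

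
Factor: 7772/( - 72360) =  - 2^( - 1 )*3^( - 3 ) * 5^ ( -1 )*29^1 = - 29/270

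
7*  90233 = 631631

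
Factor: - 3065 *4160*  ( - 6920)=2^9*5^3 * 13^1 * 173^1 * 613^1 = 88232768000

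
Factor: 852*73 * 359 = 22328364 = 2^2*3^1*71^1 * 73^1* 359^1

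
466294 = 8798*53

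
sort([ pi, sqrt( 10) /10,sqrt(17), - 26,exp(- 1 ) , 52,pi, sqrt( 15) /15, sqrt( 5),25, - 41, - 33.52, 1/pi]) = [ - 41, - 33.52, - 26, sqrt( 15 )/15, sqrt( 10 )/10, 1/pi,exp( - 1),sqrt( 5), pi,  pi,sqrt( 17 ), 25,52]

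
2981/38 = 2981/38 = 78.45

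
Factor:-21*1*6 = -126 = -2^1*3^2*7^1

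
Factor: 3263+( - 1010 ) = 3^1 * 751^1 = 2253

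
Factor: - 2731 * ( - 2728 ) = 7450168 = 2^3 * 11^1 * 31^1*2731^1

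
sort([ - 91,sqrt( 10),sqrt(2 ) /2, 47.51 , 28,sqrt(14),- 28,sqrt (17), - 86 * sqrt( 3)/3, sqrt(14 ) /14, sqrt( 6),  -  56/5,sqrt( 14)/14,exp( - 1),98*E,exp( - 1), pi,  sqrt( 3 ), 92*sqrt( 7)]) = [ - 91, - 86*sqrt( 3)/3, - 28, - 56/5,sqrt( 14)/14, sqrt(14)/14,exp( - 1),  exp (-1), sqrt(2 ) /2,sqrt(3), sqrt ( 6 ),pi, sqrt( 10),sqrt (14),  sqrt( 17 ), 28  ,  47.51,92*sqrt( 7), 98*E ] 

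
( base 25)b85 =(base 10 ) 7080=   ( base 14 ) 281A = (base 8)15650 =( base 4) 1232220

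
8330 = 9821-1491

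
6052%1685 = 997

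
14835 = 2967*5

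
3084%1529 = 26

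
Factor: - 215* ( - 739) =5^1*43^1 *739^1=158885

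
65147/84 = 775 + 47/84 = 775.56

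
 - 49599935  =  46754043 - 96353978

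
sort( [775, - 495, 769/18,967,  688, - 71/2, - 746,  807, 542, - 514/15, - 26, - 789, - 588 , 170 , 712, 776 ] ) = [-789, - 746,-588, - 495,-71/2, - 514/15  , - 26, 769/18, 170, 542,688, 712 , 775, 776,807, 967]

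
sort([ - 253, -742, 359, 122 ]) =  [ - 742, - 253,122 , 359 ] 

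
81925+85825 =167750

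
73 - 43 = 30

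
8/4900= 2/1225 = 0.00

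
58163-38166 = 19997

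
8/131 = 8/131 = 0.06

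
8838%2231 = 2145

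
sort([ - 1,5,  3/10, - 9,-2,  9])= [ - 9, - 2,-1, 3/10,5, 9] 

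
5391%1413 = 1152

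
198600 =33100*6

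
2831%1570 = 1261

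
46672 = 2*23336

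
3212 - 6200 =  - 2988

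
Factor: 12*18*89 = 19224 = 2^3*3^3*89^1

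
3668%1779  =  110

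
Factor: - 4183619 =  - 11^1*380329^1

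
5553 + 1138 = 6691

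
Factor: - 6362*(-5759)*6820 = 2^3*5^1*11^1*13^1* 31^1 * 443^1 * 3181^1 =249876329560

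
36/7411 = 36/7411  =  0.00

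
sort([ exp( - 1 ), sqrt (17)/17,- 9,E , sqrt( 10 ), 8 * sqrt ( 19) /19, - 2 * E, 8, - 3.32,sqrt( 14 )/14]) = [ - 9 , - 2*E ,-3.32 , sqrt (17)/17,sqrt( 14 )/14,exp( -1), 8 * sqrt(19)/19 , E, sqrt(10 ),8]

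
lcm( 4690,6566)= 32830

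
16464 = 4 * 4116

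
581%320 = 261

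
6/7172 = 3/3586 = 0.00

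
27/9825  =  9/3275 = 0.00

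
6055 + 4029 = 10084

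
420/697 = 420/697 =0.60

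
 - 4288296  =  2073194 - 6361490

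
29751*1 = 29751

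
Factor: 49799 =19^1*2621^1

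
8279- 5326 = 2953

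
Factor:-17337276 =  - 2^2 *3^2  *11^1*43781^1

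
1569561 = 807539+762022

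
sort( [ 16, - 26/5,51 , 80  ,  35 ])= [ - 26/5,16,35,51, 80 ] 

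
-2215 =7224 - 9439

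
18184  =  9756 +8428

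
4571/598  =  7 + 385/598  =  7.64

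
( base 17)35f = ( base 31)106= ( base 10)967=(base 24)1g7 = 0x3c7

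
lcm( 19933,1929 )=59799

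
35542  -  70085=-34543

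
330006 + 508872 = 838878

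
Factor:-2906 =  - 2^1 * 1453^1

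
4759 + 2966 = 7725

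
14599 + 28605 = 43204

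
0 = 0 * 410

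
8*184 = 1472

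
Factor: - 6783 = -3^1*7^1*17^1*19^1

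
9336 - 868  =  8468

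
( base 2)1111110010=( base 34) TO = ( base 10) 1010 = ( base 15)475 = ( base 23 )1kl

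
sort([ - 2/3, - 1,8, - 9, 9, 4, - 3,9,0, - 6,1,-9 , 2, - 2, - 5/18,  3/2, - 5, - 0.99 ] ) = [ - 9,  -  9 , - 6, - 5, - 3, - 2, - 1 ,- 0.99 ,-2/3,-5/18,  0, 1, 3/2,2, 4,8,  9,9] 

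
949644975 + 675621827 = 1625266802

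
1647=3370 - 1723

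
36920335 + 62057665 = 98978000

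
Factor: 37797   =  3^1*43^1 *293^1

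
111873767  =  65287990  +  46585777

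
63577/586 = 63577/586 = 108.49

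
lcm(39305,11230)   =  78610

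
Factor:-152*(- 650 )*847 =83683600 = 2^4 * 5^2*7^1*11^2* 13^1* 19^1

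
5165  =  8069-2904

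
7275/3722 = 1 + 3553/3722= 1.95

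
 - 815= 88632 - 89447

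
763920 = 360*2122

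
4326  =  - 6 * (- 721)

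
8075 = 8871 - 796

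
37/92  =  37/92   =  0.40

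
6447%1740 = 1227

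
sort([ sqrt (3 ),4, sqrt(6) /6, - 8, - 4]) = [ - 8,- 4, sqrt ( 6)/6,sqrt( 3 ), 4 ]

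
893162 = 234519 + 658643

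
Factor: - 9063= - 3^2* 19^1*53^1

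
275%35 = 30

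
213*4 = 852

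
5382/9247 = 5382/9247 = 0.58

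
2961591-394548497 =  - 391586906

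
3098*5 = 15490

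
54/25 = 2 + 4/25 = 2.16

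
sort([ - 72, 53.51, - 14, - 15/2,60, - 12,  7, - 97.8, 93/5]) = [-97.8,  -  72, - 14, - 12,-15/2, 7,93/5,53.51, 60]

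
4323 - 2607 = 1716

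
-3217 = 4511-7728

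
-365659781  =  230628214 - 596287995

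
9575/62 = 154 + 27/62=154.44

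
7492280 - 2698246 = 4794034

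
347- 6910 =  - 6563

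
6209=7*887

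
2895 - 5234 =-2339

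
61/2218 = 61/2218 = 0.03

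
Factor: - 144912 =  - 2^4 * 3^1*3019^1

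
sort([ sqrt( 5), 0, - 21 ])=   [ - 21, 0,sqrt(5)] 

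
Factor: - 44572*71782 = -2^3*11^1*19^1*1013^1*1889^1 = - 3199467304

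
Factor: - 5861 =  - 5861^1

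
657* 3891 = 2556387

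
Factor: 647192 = 2^3*7^2*13^1*127^1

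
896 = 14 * 64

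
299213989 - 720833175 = -421619186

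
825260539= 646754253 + 178506286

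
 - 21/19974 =-7/6658= - 0.00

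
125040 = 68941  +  56099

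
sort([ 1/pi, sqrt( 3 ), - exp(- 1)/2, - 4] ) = [  -  4, - exp( - 1 )/2, 1/pi,sqrt(3 )]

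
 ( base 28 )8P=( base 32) 7P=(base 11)207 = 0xF9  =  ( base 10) 249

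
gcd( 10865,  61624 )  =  1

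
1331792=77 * 17296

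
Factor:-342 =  - 2^1*3^2*19^1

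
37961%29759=8202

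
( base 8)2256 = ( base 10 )1198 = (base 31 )17K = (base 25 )1MN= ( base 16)4ae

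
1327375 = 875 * 1517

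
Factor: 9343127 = 9343127^1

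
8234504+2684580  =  10919084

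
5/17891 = 5/17891 = 0.00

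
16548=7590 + 8958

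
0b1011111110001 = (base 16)17f1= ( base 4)1133301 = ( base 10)6129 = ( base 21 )DII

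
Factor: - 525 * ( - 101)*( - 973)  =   - 51593325 = - 3^1*5^2 * 7^2*101^1 *139^1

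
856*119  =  101864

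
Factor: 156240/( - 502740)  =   - 124/399=- 2^2*3^ ( - 1 )*7^( - 1 )*19^ ( - 1)*31^1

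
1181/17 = 1181/17 = 69.47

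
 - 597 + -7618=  - 8215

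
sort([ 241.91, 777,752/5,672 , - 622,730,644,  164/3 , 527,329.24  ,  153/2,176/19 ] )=[ -622,176/19,  164/3, 153/2, 752/5,241.91, 329.24,527, 644, 672,730 , 777 ] 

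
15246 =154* 99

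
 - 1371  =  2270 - 3641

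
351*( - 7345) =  - 2578095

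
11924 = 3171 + 8753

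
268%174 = 94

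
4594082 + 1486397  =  6080479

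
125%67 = 58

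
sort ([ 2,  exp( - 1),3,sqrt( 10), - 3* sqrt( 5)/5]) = [ - 3*sqrt (5)/5, exp( -1 ),2, 3, sqrt( 10 )] 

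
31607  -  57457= -25850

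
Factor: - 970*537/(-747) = 173630/249 = 2^1*3^( -1 )* 5^1*83^(-1)*97^1*179^1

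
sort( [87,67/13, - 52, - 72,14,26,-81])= [  -  81, - 72,  -  52,67/13,14, 26, 87 ]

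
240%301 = 240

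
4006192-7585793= -3579601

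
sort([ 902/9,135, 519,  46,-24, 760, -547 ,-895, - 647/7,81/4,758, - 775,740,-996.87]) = [-996.87, - 895 , - 775,-547, - 647/7, - 24,81/4,46,902/9, 135,519,740,758,  760 ] 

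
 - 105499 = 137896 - 243395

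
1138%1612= 1138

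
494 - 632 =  - 138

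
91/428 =91/428=   0.21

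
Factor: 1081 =23^1*47^1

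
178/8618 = 89/4309=0.02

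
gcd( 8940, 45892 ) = 596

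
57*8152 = 464664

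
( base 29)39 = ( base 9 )116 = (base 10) 96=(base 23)44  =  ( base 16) 60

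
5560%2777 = 6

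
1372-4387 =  - 3015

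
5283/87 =60 + 21/29 =60.72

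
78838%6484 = 1030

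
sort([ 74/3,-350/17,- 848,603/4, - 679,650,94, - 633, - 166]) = [ - 848, - 679,-633, - 166,-350/17,  74/3, 94,603/4, 650 ]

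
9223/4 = 2305 + 3/4 = 2305.75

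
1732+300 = 2032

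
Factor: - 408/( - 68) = 2^1*3^1=6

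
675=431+244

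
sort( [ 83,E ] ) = [E,  83]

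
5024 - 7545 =-2521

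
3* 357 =1071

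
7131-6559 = 572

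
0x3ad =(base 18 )2g5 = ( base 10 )941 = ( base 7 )2513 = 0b1110101101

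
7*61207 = 428449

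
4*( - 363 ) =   -  1452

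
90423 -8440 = 81983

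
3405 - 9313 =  - 5908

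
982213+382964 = 1365177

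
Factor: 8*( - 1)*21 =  - 2^3 * 3^1*7^1= - 168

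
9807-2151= 7656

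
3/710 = 3/710 = 0.00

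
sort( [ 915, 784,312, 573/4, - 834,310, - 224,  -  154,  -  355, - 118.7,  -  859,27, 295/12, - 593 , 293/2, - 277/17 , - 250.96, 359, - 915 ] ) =[-915, - 859, -834, - 593, -355, - 250.96, - 224, - 154, - 118.7,-277/17,295/12, 27,573/4 , 293/2,310, 312, 359,784, 915 ] 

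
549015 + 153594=702609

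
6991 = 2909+4082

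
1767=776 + 991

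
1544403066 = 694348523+850054543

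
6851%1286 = 421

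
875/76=11 + 39/76 = 11.51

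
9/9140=9/9140 = 0.00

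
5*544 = 2720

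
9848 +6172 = 16020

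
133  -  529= - 396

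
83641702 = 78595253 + 5046449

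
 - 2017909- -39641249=37623340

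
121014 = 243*498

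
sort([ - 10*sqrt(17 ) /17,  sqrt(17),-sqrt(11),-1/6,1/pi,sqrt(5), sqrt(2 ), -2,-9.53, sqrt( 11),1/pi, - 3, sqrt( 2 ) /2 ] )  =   [ - 9.53,  -  sqrt(11), - 3, - 10*sqrt(17 ) /17,  -  2,  -  1/6,1/pi,1/pi , sqrt ( 2 ) /2 , sqrt(2) , sqrt (5),  sqrt(11), sqrt (17)]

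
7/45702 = 7/45702= 0.00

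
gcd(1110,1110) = 1110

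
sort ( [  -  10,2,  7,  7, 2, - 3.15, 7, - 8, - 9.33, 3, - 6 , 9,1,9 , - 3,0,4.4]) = [ - 10, - 9.33, - 8, - 6, - 3.15, - 3, 0, 1,2, 2,3, 4.4,  7, 7, 7, 9,  9]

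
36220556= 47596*761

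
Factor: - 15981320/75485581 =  - 2^3*5^1*23^1 * 29^1*193^( - 1)*599^1 * 391117^( - 1 )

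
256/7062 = 128/3531 = 0.04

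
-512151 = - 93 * 5507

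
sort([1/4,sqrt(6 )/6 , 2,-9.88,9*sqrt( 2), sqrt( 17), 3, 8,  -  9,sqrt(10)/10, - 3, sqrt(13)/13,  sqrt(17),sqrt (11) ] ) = [-9.88 , - 9, - 3, 1/4, sqrt(13)/13, sqrt( 10 )/10,sqrt(6)/6, 2,  3, sqrt(11 ),sqrt(17 ), sqrt ( 17),8,9*sqrt(2 )] 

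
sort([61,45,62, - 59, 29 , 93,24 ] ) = [ - 59, 24,29,45, 61,62 , 93]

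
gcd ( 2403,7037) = 1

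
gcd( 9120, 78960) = 240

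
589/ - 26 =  - 589/26= -22.65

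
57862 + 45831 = 103693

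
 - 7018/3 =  - 2340 + 2/3  =  -2339.33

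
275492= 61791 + 213701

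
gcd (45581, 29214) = 1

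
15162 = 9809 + 5353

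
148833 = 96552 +52281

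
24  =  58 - 34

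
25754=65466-39712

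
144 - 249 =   -  105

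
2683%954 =775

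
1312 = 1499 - 187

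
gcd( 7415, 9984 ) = 1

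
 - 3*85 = -255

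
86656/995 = 86656/995 = 87.09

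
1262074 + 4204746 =5466820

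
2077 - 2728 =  - 651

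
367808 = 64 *5747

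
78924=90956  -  12032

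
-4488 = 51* ( - 88)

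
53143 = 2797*19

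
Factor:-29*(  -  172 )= 4988 = 2^2*29^1 *43^1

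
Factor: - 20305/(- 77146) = 2^(  -  1 )*5^1*17^( - 1)*31^1*131^1*2269^( - 1)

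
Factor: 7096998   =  2^1*3^1 * 83^1*  14251^1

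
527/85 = 31/5 = 6.20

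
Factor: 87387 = 3^1*29129^1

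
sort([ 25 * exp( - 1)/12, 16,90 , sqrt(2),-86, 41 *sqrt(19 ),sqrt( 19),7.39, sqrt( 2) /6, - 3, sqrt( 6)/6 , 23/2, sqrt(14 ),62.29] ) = [  -  86, - 3, sqrt ( 2)/6, sqrt(6)/6, 25*exp ( - 1 ) /12 , sqrt(2),sqrt(14 ),sqrt( 19),7.39, 23/2, 16,  62.29,90, 41*sqrt(19 ) ]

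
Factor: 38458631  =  31^1*83^1*14947^1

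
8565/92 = 8565/92 = 93.10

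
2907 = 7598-4691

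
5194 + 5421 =10615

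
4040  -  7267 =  - 3227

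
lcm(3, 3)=3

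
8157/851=8157/851 = 9.59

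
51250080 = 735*69728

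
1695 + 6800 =8495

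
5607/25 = 5607/25 = 224.28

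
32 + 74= 106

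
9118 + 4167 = 13285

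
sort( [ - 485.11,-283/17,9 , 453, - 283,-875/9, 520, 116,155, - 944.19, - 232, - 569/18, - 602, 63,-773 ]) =[-944.19 , - 773,- 602, - 485.11, - 283, - 232, - 875/9, - 569/18, - 283/17, 9, 63, 116,155, 453,520] 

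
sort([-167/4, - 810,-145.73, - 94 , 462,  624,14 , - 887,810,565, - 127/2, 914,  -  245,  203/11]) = [ - 887, - 810, - 245, - 145.73, - 94, - 127/2, - 167/4,14, 203/11,462,565 , 624, 810,914] 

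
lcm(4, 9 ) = 36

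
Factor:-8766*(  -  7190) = 2^2  *  3^2* 5^1*487^1*719^1 = 63027540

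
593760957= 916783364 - 323022407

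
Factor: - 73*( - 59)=4307 = 59^1*73^1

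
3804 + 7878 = 11682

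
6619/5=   1323+4/5 = 1323.80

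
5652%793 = 101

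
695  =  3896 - 3201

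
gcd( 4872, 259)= 7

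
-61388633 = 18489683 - 79878316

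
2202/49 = 44 + 46/49 = 44.94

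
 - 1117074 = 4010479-5127553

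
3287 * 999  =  3283713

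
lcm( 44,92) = 1012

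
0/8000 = 0 = 0.00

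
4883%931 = 228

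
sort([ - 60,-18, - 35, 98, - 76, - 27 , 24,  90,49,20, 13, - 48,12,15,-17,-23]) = [ - 76, - 60, -48,  -  35, - 27,- 23, -18, - 17,12,  13, 15,  20,24, 49,90,98]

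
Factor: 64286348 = 2^2 * 7^1 * 19^1*149^1*811^1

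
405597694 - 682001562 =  - 276403868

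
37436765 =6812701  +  30624064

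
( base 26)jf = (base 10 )509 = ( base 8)775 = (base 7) 1325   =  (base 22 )113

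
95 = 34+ 61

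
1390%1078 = 312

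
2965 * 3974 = 11782910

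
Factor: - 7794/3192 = -2^(-2)*3^1*7^ (-1 )*19^( -1)*433^1=-1299/532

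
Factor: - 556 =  - 2^2*139^1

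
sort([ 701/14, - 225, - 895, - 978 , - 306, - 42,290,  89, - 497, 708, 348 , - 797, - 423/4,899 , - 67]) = [ - 978,- 895, - 797, - 497, - 306, - 225, - 423/4, - 67,  -  42, 701/14, 89, 290,  348, 708, 899]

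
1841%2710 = 1841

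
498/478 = 249/239 = 1.04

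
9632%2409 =2405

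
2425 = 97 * 25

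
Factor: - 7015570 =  - 2^1 * 5^1*37^1*67^1*283^1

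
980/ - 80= - 49/4 = - 12.25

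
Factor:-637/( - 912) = 2^(- 4)*3^ ( - 1)*7^2*13^1*19^( - 1) 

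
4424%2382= 2042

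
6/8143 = 6/8143 = 0.00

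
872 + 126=998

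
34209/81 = 1267/3 = 422.33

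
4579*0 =0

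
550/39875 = 2/145=0.01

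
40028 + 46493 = 86521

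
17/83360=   17/83360  =  0.00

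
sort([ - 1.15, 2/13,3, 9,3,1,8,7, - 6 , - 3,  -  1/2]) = [ - 6, - 3, - 1.15, - 1/2,2/13, 1,3,  3,7,8, 9] 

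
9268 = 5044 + 4224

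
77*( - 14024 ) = -1079848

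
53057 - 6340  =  46717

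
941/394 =2 + 153/394 = 2.39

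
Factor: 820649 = 820649^1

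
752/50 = 15 + 1/25 = 15.04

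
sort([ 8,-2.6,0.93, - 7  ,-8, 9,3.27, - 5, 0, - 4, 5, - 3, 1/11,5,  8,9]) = [ - 8, - 7, - 5, - 4,  -  3, - 2.6, 0,1/11,  0.93, 3.27,5, 5, 8,8, 9, 9] 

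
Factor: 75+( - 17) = 58 = 2^1*29^1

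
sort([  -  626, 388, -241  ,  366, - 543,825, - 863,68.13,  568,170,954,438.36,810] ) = [ - 863, - 626, - 543, - 241, 68.13, 170, 366,388, 438.36, 568,810,825 , 954]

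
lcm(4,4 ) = 4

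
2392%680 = 352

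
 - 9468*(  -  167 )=1581156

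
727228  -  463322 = 263906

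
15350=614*25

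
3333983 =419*7957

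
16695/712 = 16695/712 = 23.45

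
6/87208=3/43604 = 0.00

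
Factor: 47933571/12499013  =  3^1 * 7^1 * 53^1*1327^( - 1 )*9419^( - 1) *43067^1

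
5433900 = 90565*60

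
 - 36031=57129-93160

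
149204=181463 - 32259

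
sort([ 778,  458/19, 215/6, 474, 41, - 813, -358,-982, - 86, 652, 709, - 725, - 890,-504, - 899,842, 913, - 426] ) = [ - 982,  -  899, - 890, - 813 , - 725,-504, -426 , - 358,  -  86, 458/19,215/6,41 , 474, 652, 709, 778, 842 , 913]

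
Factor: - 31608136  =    -  2^3*7^3*11519^1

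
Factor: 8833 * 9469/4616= 83639677/4616 = 2^ (-3 )*11^2* 17^1 * 73^1* 557^1*577^( -1)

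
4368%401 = 358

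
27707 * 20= 554140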